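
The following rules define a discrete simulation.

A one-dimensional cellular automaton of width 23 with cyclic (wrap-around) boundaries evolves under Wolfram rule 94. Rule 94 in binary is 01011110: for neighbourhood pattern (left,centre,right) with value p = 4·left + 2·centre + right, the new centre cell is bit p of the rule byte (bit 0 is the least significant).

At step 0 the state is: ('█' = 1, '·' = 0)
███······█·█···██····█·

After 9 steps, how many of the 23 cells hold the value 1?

15

0) ███······█·█···██····█·
1) █·██····██·██·████··██·
2) █·███··███·██·█··█████·
3) █·█·████·█·██·████···█·
4) █·█·█··█·█·██·█··██·██·
5) █·█·████·█·██·█████·██·
6) █·█·█··█·█·██·█···█·██·
7) █·█·████·█·██·██·██·██·
8) █·█·█··█·█·██·██·██·██·
9) █·█·████·█·██·██·██·██·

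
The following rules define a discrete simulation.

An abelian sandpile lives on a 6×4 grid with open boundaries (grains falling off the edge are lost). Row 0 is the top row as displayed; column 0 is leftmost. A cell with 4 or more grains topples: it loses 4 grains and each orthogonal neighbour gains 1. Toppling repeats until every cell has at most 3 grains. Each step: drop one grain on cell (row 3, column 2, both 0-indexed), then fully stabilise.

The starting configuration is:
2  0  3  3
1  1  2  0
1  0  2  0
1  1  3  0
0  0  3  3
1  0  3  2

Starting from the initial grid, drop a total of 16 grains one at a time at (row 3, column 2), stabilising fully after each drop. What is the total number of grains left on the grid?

0) 2  0  3  3
1  1  2  0
1  0  2  0
1  1  3  0
0  0  3  3
1  0  3  2
1) 2  0  3  3
1  1  2  0
1  0  3  0
1  2  1  2
0  1  2  1
1  1  1  0
2) 2  0  3  3
1  1  2  0
1  0  3  0
1  2  2  2
0  1  2  1
1  1  1  0
3) 2  0  3  3
1  1  2  0
1  0  3  0
1  2  3  2
0  1  2  1
1  1  1  0
4) 2  0  3  3
1  1  3  0
1  1  0  1
1  3  1  3
0  1  3  1
1  1  1  0
5) 2  0  3  3
1  1  3  0
1  1  0  1
1  3  2  3
0  1  3  1
1  1  1  0
6) 2  0  3  3
1  1  3  0
1  1  0  1
1  3  3  3
0  1  3  1
1  1  1  0
7) 2  0  3  3
1  1  3  0
1  2  1  2
2  0  3  0
0  3  0  3
1  1  2  0
8) 2  0  3  3
1  1  3  0
1  2  2  2
2  1  0  1
0  3  1  3
1  1  2  0
9) 2  0  3  3
1  1  3  0
1  2  2  2
2  1  1  1
0  3  1  3
1  1  2  0
10) 2  0  3  3
1  1  3  0
1  2  2  2
2  1  2  1
0  3  1  3
1  1  2  0
11) 2  0  3  3
1  1  3  0
1  2  2  2
2  1  3  1
0  3  1  3
1  1  2  0
12) 2  0  3  3
1  1  3  0
1  2  3  2
2  2  0  2
0  3  2  3
1  1  2  0
13) 2  0  3  3
1  1  3  0
1  2  3  2
2  2  1  2
0  3  2  3
1  1  2  0
14) 2  0  3  3
1  1  3  0
1  2  3  2
2  2  2  2
0  3  2  3
1  1  2  0
15) 2  0  3  3
1  1  3  0
1  2  3  2
2  2  3  2
0  3  2  3
1  1  2  0
16) 2  1  1  0
1  2  1  2
1  3  1  3
2  3  1  3
0  3  3  3
1  1  2  0

40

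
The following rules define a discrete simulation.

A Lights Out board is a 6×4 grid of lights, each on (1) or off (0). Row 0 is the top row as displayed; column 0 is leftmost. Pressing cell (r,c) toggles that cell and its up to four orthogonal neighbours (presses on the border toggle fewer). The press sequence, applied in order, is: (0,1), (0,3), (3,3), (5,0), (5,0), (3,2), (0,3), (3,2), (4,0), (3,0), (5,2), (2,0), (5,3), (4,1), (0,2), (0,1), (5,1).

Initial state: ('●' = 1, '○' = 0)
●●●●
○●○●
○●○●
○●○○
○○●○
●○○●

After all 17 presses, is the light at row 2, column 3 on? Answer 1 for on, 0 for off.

0

gen 0: ●●●●
○●○●
○●○●
○●○○
○○●○
●○○●
gen 1: ○○○●
○○○●
○●○●
○●○○
○○●○
●○○●
gen 2: ○○●○
○○○○
○●○●
○●○○
○○●○
●○○●
gen 3: ○○●○
○○○○
○●○○
○●●●
○○●●
●○○●
gen 4: ○○●○
○○○○
○●○○
○●●●
●○●●
○●○●
gen 5: ○○●○
○○○○
○●○○
○●●●
○○●●
●○○●
gen 6: ○○●○
○○○○
○●●○
○○○○
○○○●
●○○●
gen 7: ○○○●
○○○●
○●●○
○○○○
○○○●
●○○●
gen 8: ○○○●
○○○●
○●○○
○●●●
○○●●
●○○●
gen 9: ○○○●
○○○●
○●○○
●●●●
●●●●
○○○●
gen 10: ○○○●
○○○●
●●○○
○○●●
○●●●
○○○●
gen 11: ○○○●
○○○●
●●○○
○○●●
○●○●
○●●○
gen 12: ○○○●
●○○●
○○○○
●○●●
○●○●
○●●○
gen 13: ○○○●
●○○●
○○○○
●○●●
○●○○
○●○●
gen 14: ○○○●
●○○●
○○○○
●●●●
●○●○
○○○●
gen 15: ○●●○
●○●●
○○○○
●●●●
●○●○
○○○●
gen 16: ●○○○
●●●●
○○○○
●●●●
●○●○
○○○●
gen 17: ●○○○
●●●●
○○○○
●●●●
●●●○
●●●●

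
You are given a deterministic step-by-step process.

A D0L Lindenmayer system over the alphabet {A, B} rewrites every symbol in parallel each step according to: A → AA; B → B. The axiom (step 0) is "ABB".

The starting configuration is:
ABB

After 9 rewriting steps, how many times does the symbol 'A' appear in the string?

512

step 0: ABB
step 1: AABB
step 2: AAAABB
step 3: AAAAAAAABB
step 4: AAAAAAAAAAAAAAAABB
step 5: AAAAAAAAAAAAAAAAAAAAAAAAAAAAAAAABB
step 6: AAAAAAAAAAAAAAAAAAAAAAAAAAAAAAAAAAAAAAAAAAAAAAAAAAAAAAAAAAAAAAAABB
step 7: AAAAAAAAAAAAAAAAAAAAAAAAAAAAAAAAAAAAAAAAAAAAAAAAAAAAAAAAAA…AAAAAAAAAAAAAAAAAAAAAAAAAAAAAAAAAAAAAAAAAAAAAAAAAAAAAAAABB  (len 130)
step 8: AAAAAAAAAAAAAAAAAAAAAAAAAAAAAAAAAAAAAAAAAAAAAAAAAAAAAAAAAA…AAAAAAAAAAAAAAAAAAAAAAAAAAAAAAAAAAAAAAAAAAAAAAAAAAAAAAAABB  (len 258)
step 9: AAAAAAAAAAAAAAAAAAAAAAAAAAAAAAAAAAAAAAAAAAAAAAAAAAAAAAAAAA…AAAAAAAAAAAAAAAAAAAAAAAAAAAAAAAAAAAAAAAAAAAAAAAAAAAAAAAABB  (len 514)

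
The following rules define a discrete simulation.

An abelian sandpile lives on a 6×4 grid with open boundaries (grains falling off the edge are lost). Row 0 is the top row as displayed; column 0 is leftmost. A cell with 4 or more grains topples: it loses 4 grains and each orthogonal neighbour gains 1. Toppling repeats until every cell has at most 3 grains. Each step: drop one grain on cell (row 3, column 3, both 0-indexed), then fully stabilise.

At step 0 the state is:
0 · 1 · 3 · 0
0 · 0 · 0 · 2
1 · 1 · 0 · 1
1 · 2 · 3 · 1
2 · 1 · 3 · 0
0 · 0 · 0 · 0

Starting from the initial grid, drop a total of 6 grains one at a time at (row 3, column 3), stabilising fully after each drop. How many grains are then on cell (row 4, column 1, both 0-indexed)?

0) 0 · 1 · 3 · 0
0 · 0 · 0 · 2
1 · 1 · 0 · 1
1 · 2 · 3 · 1
2 · 1 · 3 · 0
0 · 0 · 0 · 0
1) 0 · 1 · 3 · 0
0 · 0 · 0 · 2
1 · 1 · 0 · 1
1 · 2 · 3 · 2
2 · 1 · 3 · 0
0 · 0 · 0 · 0
2) 0 · 1 · 3 · 0
0 · 0 · 0 · 2
1 · 1 · 0 · 1
1 · 2 · 3 · 3
2 · 1 · 3 · 0
0 · 0 · 0 · 0
3) 0 · 1 · 3 · 0
0 · 0 · 0 · 2
1 · 1 · 1 · 2
1 · 3 · 1 · 1
2 · 2 · 0 · 2
0 · 0 · 1 · 0
4) 0 · 1 · 3 · 0
0 · 0 · 0 · 2
1 · 1 · 1 · 2
1 · 3 · 1 · 2
2 · 2 · 0 · 2
0 · 0 · 1 · 0
5) 0 · 1 · 3 · 0
0 · 0 · 0 · 2
1 · 1 · 1 · 2
1 · 3 · 1 · 3
2 · 2 · 0 · 2
0 · 0 · 1 · 0
6) 0 · 1 · 3 · 0
0 · 0 · 0 · 2
1 · 1 · 1 · 3
1 · 3 · 2 · 0
2 · 2 · 0 · 3
0 · 0 · 1 · 0

2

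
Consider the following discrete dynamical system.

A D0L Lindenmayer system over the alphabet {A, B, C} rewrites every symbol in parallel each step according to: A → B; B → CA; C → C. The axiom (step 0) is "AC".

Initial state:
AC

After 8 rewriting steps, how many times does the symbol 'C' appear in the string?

5

gen 0: AC
gen 1: BC
gen 2: CAC
gen 3: CBC
gen 4: CCAC
gen 5: CCBC
gen 6: CCCAC
gen 7: CCCBC
gen 8: CCCCAC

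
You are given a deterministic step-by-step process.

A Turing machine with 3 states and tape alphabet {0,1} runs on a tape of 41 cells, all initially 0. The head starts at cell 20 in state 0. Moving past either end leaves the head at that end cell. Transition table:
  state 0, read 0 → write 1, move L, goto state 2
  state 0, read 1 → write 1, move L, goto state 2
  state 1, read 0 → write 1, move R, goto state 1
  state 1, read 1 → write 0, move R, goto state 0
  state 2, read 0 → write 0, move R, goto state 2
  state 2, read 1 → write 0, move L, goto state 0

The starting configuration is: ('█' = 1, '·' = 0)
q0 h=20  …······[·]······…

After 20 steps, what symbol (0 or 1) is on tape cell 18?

0

k=0  q0 h=20  …······[·]······…
k=1  q2 h=19  …······[·]█·····…
k=2  q2 h=20  …······[█]······…
k=3  q0 h=19  …······[·]······…
k=4  q2 h=18  …······[·]█·····…
k=5  q2 h=19  …······[█]······…
k=6  q0 h=18  …······[·]······…
k=7  q2 h=17  …······[·]█·····…
k=8  q2 h=18  …······[█]······…
k=9  q0 h=17  …······[·]······…
k=10  q2 h=16  …······[·]█·····…
k=11  q2 h=17  …······[█]······…
k=12  q0 h=16  …······[·]······…
k=13  q2 h=15  …······[·]█·····…
k=14  q2 h=16  …······[█]······…
k=15  q0 h=15  …······[·]······…
k=16  q2 h=14  …······[·]█·····…
k=17  q2 h=15  …······[█]······…
k=18  q0 h=14  …······[·]······…
k=19  q2 h=13  …······[·]█·····…
k=20  q2 h=14  …······[█]······…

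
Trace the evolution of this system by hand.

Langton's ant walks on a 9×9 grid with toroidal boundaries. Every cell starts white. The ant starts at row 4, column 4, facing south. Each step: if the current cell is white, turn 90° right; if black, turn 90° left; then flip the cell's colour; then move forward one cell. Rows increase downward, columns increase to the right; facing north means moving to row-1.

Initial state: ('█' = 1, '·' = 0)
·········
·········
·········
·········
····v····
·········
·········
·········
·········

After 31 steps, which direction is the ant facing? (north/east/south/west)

[0] ·········
·········
·········
·········
····v····
·········
·········
·········
·········
[1] ·········
·········
·········
·········
···<█····
·········
·········
·········
·········
[2] ·········
·········
·········
···^·····
···██····
·········
·········
·········
·········
[3] ·········
·········
·········
···█>····
···██····
·········
·········
·········
·········
[4] ·········
·········
·········
···██····
···█v····
·········
·········
·········
·········
[5] ·········
·········
·········
···██····
···█·>···
·········
·········
·········
·········
[6] ·········
·········
·········
···██····
···█·█···
·····v···
·········
·········
·········
[7] ·········
·········
·········
···██····
···█·█···
····<█···
·········
·········
·········
[8] ·········
·········
·········
···██····
···█^█···
····██···
·········
·········
·········
[9] ·········
·········
·········
···██····
···██>···
····██···
·········
·········
·········
[10] ·········
·········
·········
···██^···
···██····
····██···
·········
·········
·········
[11] ·········
·········
·········
···███>··
···██····
····██···
·········
·········
·········
[12] ·········
·········
·········
···████··
···██·v··
····██···
·········
·········
·········
[13] ·········
·········
·········
···████··
···██<█··
····██···
·········
·········
·········
[14] ·········
·········
·········
···██^█··
···████··
····██···
·········
·········
·········
[15] ·········
·········
·········
···█<·█··
···████··
····██···
·········
·········
·········
[16] ·········
·········
·········
···█··█··
···█v██··
····██···
·········
·········
·········
[17] ·········
·········
·········
···█··█··
···█·>█··
····██···
·········
·········
·········
[18] ·········
·········
·········
···█·^█··
···█··█··
····██···
·········
·········
·········
[19] ·········
·········
·········
···█·█>··
···█··█··
····██···
·········
·········
·········
[20] ·········
·········
······^··
···█·█···
···█··█··
····██···
·········
·········
·········
[21] ·········
·········
······█>·
···█·█···
···█··█··
····██···
·········
·········
·········
[22] ·········
·········
······██·
···█·█·v·
···█··█··
····██···
·········
·········
·········
[23] ·········
·········
······██·
···█·█<█·
···█··█··
····██···
·········
·········
·········
[24] ·········
·········
······^█·
···█·███·
···█··█··
····██···
·········
·········
·········
[25] ·········
·········
·····<·█·
···█·███·
···█··█··
····██···
·········
·········
·········
[26] ·········
·····^···
·····█·█·
···█·███·
···█··█··
····██···
·········
·········
·········
[27] ·········
·····█>··
·····█·█·
···█·███·
···█··█··
····██···
·········
·········
·········
[28] ·········
·····██··
·····█v█·
···█·███·
···█··█··
····██···
·········
·········
·········
[29] ·········
·····██··
·····<██·
···█·███·
···█··█··
····██···
·········
·········
·········
[30] ·········
·····██··
······██·
···█·v██·
···█··█··
····██···
·········
·········
·········
[31] ·········
·····██··
······██·
···█··>█·
···█··█··
····██···
·········
·········
·········

east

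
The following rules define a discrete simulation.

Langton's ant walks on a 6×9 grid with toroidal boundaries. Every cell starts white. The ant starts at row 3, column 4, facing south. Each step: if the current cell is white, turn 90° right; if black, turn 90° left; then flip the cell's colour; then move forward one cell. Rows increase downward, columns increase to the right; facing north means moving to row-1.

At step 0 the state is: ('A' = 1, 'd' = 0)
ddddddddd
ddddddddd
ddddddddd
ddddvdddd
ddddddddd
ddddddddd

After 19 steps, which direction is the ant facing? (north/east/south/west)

[0] ddddddddd
ddddddddd
ddddddddd
ddddvdddd
ddddddddd
ddddddddd
[1] ddddddddd
ddddddddd
ddddddddd
ddd<Adddd
ddddddddd
ddddddddd
[2] ddddddddd
ddddddddd
ddd^ddddd
dddAAdddd
ddddddddd
ddddddddd
[3] ddddddddd
ddddddddd
dddA>dddd
dddAAdddd
ddddddddd
ddddddddd
[4] ddddddddd
ddddddddd
dddAAdddd
dddAvdddd
ddddddddd
ddddddddd
[5] ddddddddd
ddddddddd
dddAAdddd
dddAd>ddd
ddddddddd
ddddddddd
[6] ddddddddd
ddddddddd
dddAAdddd
dddAdAddd
dddddvddd
ddddddddd
[7] ddddddddd
ddddddddd
dddAAdddd
dddAdAddd
dddd<Addd
ddddddddd
[8] ddddddddd
ddddddddd
dddAAdddd
dddA^Addd
ddddAAddd
ddddddddd
[9] ddddddddd
ddddddddd
dddAAdddd
dddAA>ddd
ddddAAddd
ddddddddd
[10] ddddddddd
ddddddddd
dddAA^ddd
dddAAdddd
ddddAAddd
ddddddddd
[11] ddddddddd
ddddddddd
dddAAA>dd
dddAAdddd
ddddAAddd
ddddddddd
[12] ddddddddd
ddddddddd
dddAAAAdd
dddAAdvdd
ddddAAddd
ddddddddd
[13] ddddddddd
ddddddddd
dddAAAAdd
dddAA<Add
ddddAAddd
ddddddddd
[14] ddddddddd
ddddddddd
dddAA^Add
dddAAAAdd
ddddAAddd
ddddddddd
[15] ddddddddd
ddddddddd
dddA<dAdd
dddAAAAdd
ddddAAddd
ddddddddd
[16] ddddddddd
ddddddddd
dddAddAdd
dddAvAAdd
ddddAAddd
ddddddddd
[17] ddddddddd
ddddddddd
dddAddAdd
dddAd>Add
ddddAAddd
ddddddddd
[18] ddddddddd
ddddddddd
dddAd^Add
dddAddAdd
ddddAAddd
ddddddddd
[19] ddddddddd
ddddddddd
dddAdA>dd
dddAddAdd
ddddAAddd
ddddddddd

east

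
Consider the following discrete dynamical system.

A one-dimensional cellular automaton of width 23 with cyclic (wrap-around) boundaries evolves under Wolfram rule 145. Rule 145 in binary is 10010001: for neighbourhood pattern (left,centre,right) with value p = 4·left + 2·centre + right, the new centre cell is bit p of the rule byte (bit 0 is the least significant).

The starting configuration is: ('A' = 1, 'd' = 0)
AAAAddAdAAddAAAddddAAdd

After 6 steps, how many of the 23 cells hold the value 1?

11

gen 0: AAAAddAdAAddAAAddddAAdd
gen 1: dAAdAdddddAddAdAAAdddAd
gen 2: dddddAAAAddAddddAdAAddA
gen 3: AAAAddAAdAddAAAdddddAdd
gen 4: dAAdAdddddAddAdAAAAddAd
gen 5: dddddAAAAddAddddAAdAddA
gen 6: AAAAddAAdAddAAAdddddAdd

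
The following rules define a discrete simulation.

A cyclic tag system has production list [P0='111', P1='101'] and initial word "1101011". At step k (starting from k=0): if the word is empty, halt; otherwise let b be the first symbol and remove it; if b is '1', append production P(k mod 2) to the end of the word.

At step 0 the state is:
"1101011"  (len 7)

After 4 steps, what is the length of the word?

gen 0: "1101011"  (len 7)
gen 1: "101011111"  (len 9)
gen 2: "01011111101"  (len 11)
gen 3: "1011111101"  (len 10)
gen 4: "011111101101"  (len 12)

12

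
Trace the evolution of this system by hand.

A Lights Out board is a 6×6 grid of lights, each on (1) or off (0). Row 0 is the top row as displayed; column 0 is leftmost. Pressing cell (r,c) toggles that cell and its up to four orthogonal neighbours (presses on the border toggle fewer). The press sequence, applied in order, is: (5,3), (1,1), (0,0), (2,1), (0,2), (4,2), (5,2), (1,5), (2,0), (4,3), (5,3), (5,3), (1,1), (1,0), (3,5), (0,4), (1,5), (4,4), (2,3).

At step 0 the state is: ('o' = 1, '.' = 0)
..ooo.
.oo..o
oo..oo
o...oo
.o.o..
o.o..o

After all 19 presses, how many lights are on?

18

step 0: ..ooo.
.oo..o
oo..oo
o...oo
.o.o..
o.o..o
step 1: ..ooo.
.oo..o
oo..oo
o...oo
.o....
o..ooo
step 2: .oooo.
o....o
o...oo
o...oo
.o....
o..ooo
step 3: o.ooo.
.....o
o...oo
o...oo
.o....
o..ooo
step 4: o.ooo.
.o...o
.oo.oo
oo..oo
.o....
o..ooo
step 5: oo..o.
.oo..o
.oo.oo
oo..oo
.o....
o..ooo
step 6: oo..o.
.oo..o
.oo.oo
ooo.oo
..oo..
o.oooo
step 7: oo..o.
.oo..o
.oo.oo
ooo.oo
...o..
oo..oo
step 8: oo..oo
.oo.o.
.oo.o.
ooo.oo
...o..
oo..oo
step 9: oo..oo
ooo.o.
o.o.o.
.oo.oo
...o..
oo..oo
step 10: oo..oo
ooo.o.
o.o.o.
.ooooo
..o.o.
oo.ooo
step 11: oo..oo
ooo.o.
o.o.o.
.ooooo
..ooo.
ooo..o
step 12: oo..oo
ooo.o.
o.o.o.
.ooooo
..o.o.
oo.ooo
step 13: o...oo
....o.
ooo.o.
.ooooo
..o.o.
oo.ooo
step 14: ....oo
oo..o.
.oo.o.
.ooooo
..o.o.
oo.ooo
step 15: ....oo
oo..o.
.oo.oo
.ooo..
..o.oo
oo.ooo
step 16: ...o..
oo....
.oo.oo
.ooo..
..o.oo
oo.ooo
step 17: ...o.o
oo..oo
.oo.o.
.ooo..
..o.oo
oo.ooo
step 18: ...o.o
oo..oo
.oo.o.
.oooo.
..oo..
oo.o.o
step 19: ...o.o
oo.ooo
.o.o..
.oo.o.
..oo..
oo.o.o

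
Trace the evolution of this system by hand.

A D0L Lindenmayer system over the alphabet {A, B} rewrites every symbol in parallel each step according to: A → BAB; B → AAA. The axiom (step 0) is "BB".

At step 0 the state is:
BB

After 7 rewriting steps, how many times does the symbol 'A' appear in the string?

2778

t=0: BB
t=1: AAAAAA
t=2: BABBABBABBABBABBAB
t=3: AAABABAAAAAABABAAAAAABABAAAAAABABAAAAAABABAAAAAABABAAA
t=4: BABBABBABAAABABAAABABBABBABBABBABBABAAABABAAABABBABBABBABB…BBABBABBABBABAAABABAAABABBABBABBABBABBABAAABABAAABABBABBAB  (len 162)
t=5: AAABABAAAAAABABAAAAAABABAAABABBABBABAAABABAAABABBABBABAAAB…BAAABABBABBABAAABABAAABABBABBABAAABABAAAAAABABAAAAAABABAAA  (len 486)
t=6: BABBABBABAAABABAAABABBABBABBABBABBABAAABABAAABABBABBABBABB…BBABBABBABBABAAABABAAABABBABBABBABBABBABAAABABAAABABBABBAB  (len 1458)
t=7: AAABABAAAAAABABAAAAAABABAAABABBABBABAAABABAAABABBABBABAAAB…BAAABABBABBABAAABABAAABABBABBABAAABABAAAAAABABAAAAAABABAAA  (len 4374)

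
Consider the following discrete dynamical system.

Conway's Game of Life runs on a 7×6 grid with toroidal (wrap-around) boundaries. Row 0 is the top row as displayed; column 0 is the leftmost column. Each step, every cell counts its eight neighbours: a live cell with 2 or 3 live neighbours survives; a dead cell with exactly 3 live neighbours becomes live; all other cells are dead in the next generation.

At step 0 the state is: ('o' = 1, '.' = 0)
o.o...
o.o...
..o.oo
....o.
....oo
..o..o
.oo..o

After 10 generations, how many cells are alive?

t=0: o.o...
o.o...
..o.oo
....o.
....oo
..o..o
.oo..o
t=1: o.oo.o
o.o...
.o..oo
......
...ooo
.ooo.o
..oo.o
t=2: o....o
..o...
oo...o
o..o..
o..o.o
.o...o
.....o
t=3: o....o
......
ooo..o
..o...
.oo..o
.....o
....oo
t=4: o...oo
......
ooo...
...o.o
ooo...
.....o
....o.
t=5: ....oo
......
ooo...
...o.o
ooo.oo
oo...o
o...o.
t=6: ....oo
oo...o
ooo...
...o..
..oo..
..oo..
.o..o.
t=7: .o..o.
..o.o.
..o..o
...o..
....o.
.o..o.
..o.oo
t=8: .oo.o.
.oo.oo
..o.o.
...oo.
...oo.
....o.
ooo.oo
t=9: ......
o...oo
.oo...
..o..o
.....o
ooo...
o.o.o.
t=10: oo.oo.
oo...o
.oooo.
ooo...
..o..o
o.oo..
o.oo.o

23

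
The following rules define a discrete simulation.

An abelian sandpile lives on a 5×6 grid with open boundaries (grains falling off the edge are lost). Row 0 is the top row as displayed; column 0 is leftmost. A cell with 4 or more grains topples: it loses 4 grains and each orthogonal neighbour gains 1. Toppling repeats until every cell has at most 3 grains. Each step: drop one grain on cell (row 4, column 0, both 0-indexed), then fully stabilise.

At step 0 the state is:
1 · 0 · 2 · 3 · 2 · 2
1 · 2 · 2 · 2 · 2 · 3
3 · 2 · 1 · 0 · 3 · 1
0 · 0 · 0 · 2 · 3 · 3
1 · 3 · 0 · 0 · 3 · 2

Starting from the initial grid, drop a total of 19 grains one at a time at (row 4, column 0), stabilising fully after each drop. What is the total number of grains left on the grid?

54

[0] 1 · 0 · 2 · 3 · 2 · 2
1 · 2 · 2 · 2 · 2 · 3
3 · 2 · 1 · 0 · 3 · 1
0 · 0 · 0 · 2 · 3 · 3
1 · 3 · 0 · 0 · 3 · 2
[1] 1 · 0 · 2 · 3 · 2 · 2
1 · 2 · 2 · 2 · 2 · 3
3 · 2 · 1 · 0 · 3 · 1
0 · 0 · 0 · 2 · 3 · 3
2 · 3 · 0 · 0 · 3 · 2
[2] 1 · 0 · 2 · 3 · 2 · 2
1 · 2 · 2 · 2 · 2 · 3
3 · 2 · 1 · 0 · 3 · 1
0 · 0 · 0 · 2 · 3 · 3
3 · 3 · 0 · 0 · 3 · 2
[3] 1 · 0 · 2 · 3 · 2 · 2
1 · 2 · 2 · 2 · 2 · 3
3 · 2 · 1 · 0 · 3 · 1
1 · 1 · 0 · 2 · 3 · 3
1 · 0 · 1 · 0 · 3 · 2
[4] 1 · 0 · 2 · 3 · 2 · 2
1 · 2 · 2 · 2 · 2 · 3
3 · 2 · 1 · 0 · 3 · 1
1 · 1 · 0 · 2 · 3 · 3
2 · 0 · 1 · 0 · 3 · 2
[5] 1 · 0 · 2 · 3 · 2 · 2
1 · 2 · 2 · 2 · 2 · 3
3 · 2 · 1 · 0 · 3 · 1
1 · 1 · 0 · 2 · 3 · 3
3 · 0 · 1 · 0 · 3 · 2
[6] 1 · 0 · 2 · 3 · 2 · 2
1 · 2 · 2 · 2 · 2 · 3
3 · 2 · 1 · 0 · 3 · 1
2 · 1 · 0 · 2 · 3 · 3
0 · 1 · 1 · 0 · 3 · 2
[7] 1 · 0 · 2 · 3 · 2 · 2
1 · 2 · 2 · 2 · 2 · 3
3 · 2 · 1 · 0 · 3 · 1
2 · 1 · 0 · 2 · 3 · 3
1 · 1 · 1 · 0 · 3 · 2
[8] 1 · 0 · 2 · 3 · 2 · 2
1 · 2 · 2 · 2 · 2 · 3
3 · 2 · 1 · 0 · 3 · 1
2 · 1 · 0 · 2 · 3 · 3
2 · 1 · 1 · 0 · 3 · 2
[9] 1 · 0 · 2 · 3 · 2 · 2
1 · 2 · 2 · 2 · 2 · 3
3 · 2 · 1 · 0 · 3 · 1
2 · 1 · 0 · 2 · 3 · 3
3 · 1 · 1 · 0 · 3 · 2
[10] 1 · 0 · 2 · 3 · 2 · 2
1 · 2 · 2 · 2 · 2 · 3
3 · 2 · 1 · 0 · 3 · 1
3 · 1 · 0 · 2 · 3 · 3
0 · 2 · 1 · 0 · 3 · 2
[11] 1 · 0 · 2 · 3 · 2 · 2
1 · 2 · 2 · 2 · 2 · 3
3 · 2 · 1 · 0 · 3 · 1
3 · 1 · 0 · 2 · 3 · 3
1 · 2 · 1 · 0 · 3 · 2
[12] 1 · 0 · 2 · 3 · 2 · 2
1 · 2 · 2 · 2 · 2 · 3
3 · 2 · 1 · 0 · 3 · 1
3 · 1 · 0 · 2 · 3 · 3
2 · 2 · 1 · 0 · 3 · 2
[13] 1 · 0 · 2 · 3 · 2 · 2
1 · 2 · 2 · 2 · 2 · 3
3 · 2 · 1 · 0 · 3 · 1
3 · 1 · 0 · 2 · 3 · 3
3 · 2 · 1 · 0 · 3 · 2
[14] 1 · 0 · 2 · 3 · 2 · 2
2 · 2 · 2 · 2 · 2 · 3
0 · 3 · 1 · 0 · 3 · 1
1 · 2 · 0 · 2 · 3 · 3
1 · 3 · 1 · 0 · 3 · 2
[15] 1 · 0 · 2 · 3 · 2 · 2
2 · 2 · 2 · 2 · 2 · 3
0 · 3 · 1 · 0 · 3 · 1
1 · 2 · 0 · 2 · 3 · 3
2 · 3 · 1 · 0 · 3 · 2
[16] 1 · 0 · 2 · 3 · 2 · 2
2 · 2 · 2 · 2 · 2 · 3
0 · 3 · 1 · 0 · 3 · 1
1 · 2 · 0 · 2 · 3 · 3
3 · 3 · 1 · 0 · 3 · 2
[17] 1 · 0 · 2 · 3 · 2 · 2
2 · 2 · 2 · 2 · 2 · 3
0 · 3 · 1 · 0 · 3 · 1
2 · 3 · 0 · 2 · 3 · 3
1 · 0 · 2 · 0 · 3 · 2
[18] 1 · 0 · 2 · 3 · 2 · 2
2 · 2 · 2 · 2 · 2 · 3
0 · 3 · 1 · 0 · 3 · 1
2 · 3 · 0 · 2 · 3 · 3
2 · 0 · 2 · 0 · 3 · 2
[19] 1 · 0 · 2 · 3 · 2 · 2
2 · 2 · 2 · 2 · 2 · 3
0 · 3 · 1 · 0 · 3 · 1
2 · 3 · 0 · 2 · 3 · 3
3 · 0 · 2 · 0 · 3 · 2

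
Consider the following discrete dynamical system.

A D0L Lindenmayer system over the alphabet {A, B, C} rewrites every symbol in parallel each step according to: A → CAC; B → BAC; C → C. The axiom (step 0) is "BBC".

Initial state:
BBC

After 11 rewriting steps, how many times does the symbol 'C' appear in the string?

243

[0] BBC
[1] BACBACC
[2] BACCACCBACCACCC
[3] BACCACCCCACCCBACCACCCCACCCC
[4] BACCACCCCACCCCCCACCCCBACCACCCCACCCCCCACCCCC
[5] BACCACCCCACCCCCCACCCCCCCCACCCCCBACCACCCCACCCCCCACCCCCCCCACCCCCC
[6] BACCACCCCACCCCCCACCCCCCCCACCCCCCCCCCACCCCCCBACCACCCCACCCCCCACCCCCCCCACCCCCCCCCCACCCCCCC
[7] BACCACCCCACCCCCCACCCCCCCCACCCCCCCCCCACCCCCCCCCCCCACCCCCCCBACCACCCCACCCCCCACCCCCCCCACCCCCCCCCCACCCCCCCCCCCCACCCCCCCC
[8] BACCACCCCACCCCCCACCCCCCCCACCCCCCCCCCACCCCCCCCCCCCACCCCCCCC…ACCCCCCCCACCCCCCCCCCACCCCCCCCCCCCACCCCCCCCCCCCCCACCCCCCCCC  (len 147)
[9] BACCACCCCACCCCCCACCCCCCCCACCCCCCCCCCACCCCCCCCCCCCACCCCCCCC…CCACCCCCCCCCCCCACCCCCCCCCCCCCCACCCCCCCCCCCCCCCCACCCCCCCCCC  (len 183)
[10] BACCACCCCACCCCCCACCCCCCCCACCCCCCCCCCACCCCCCCCCCCCACCCCCCCC…CCCCCCCCCCACCCCCCCCCCCCCCCCACCCCCCCCCCCCCCCCCCACCCCCCCCCCC  (len 223)
[11] BACCACCCCACCCCCCACCCCCCCCACCCCCCCCCCACCCCCCCCCCCCACCCCCCCC…CCCCCACCCCCCCCCCCCCCCCCCACCCCCCCCCCCCCCCCCCCCACCCCCCCCCCCC  (len 267)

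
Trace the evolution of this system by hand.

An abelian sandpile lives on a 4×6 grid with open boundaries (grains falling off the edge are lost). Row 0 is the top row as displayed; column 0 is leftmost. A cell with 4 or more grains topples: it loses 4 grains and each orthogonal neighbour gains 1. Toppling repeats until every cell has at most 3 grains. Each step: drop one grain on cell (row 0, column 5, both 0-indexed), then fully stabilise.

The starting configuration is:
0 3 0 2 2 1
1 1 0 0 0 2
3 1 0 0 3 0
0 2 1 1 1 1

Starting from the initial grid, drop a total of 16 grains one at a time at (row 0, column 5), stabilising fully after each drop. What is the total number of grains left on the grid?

0) 0 3 0 2 2 1
1 1 0 0 0 2
3 1 0 0 3 0
0 2 1 1 1 1
1) 0 3 0 2 2 2
1 1 0 0 0 2
3 1 0 0 3 0
0 2 1 1 1 1
2) 0 3 0 2 2 3
1 1 0 0 0 2
3 1 0 0 3 0
0 2 1 1 1 1
3) 0 3 0 2 3 0
1 1 0 0 0 3
3 1 0 0 3 0
0 2 1 1 1 1
4) 0 3 0 2 3 1
1 1 0 0 0 3
3 1 0 0 3 0
0 2 1 1 1 1
5) 0 3 0 2 3 2
1 1 0 0 0 3
3 1 0 0 3 0
0 2 1 1 1 1
6) 0 3 0 2 3 3
1 1 0 0 0 3
3 1 0 0 3 0
0 2 1 1 1 1
7) 0 3 0 3 0 2
1 1 0 0 2 0
3 1 0 0 3 1
0 2 1 1 1 1
8) 0 3 0 3 0 3
1 1 0 0 2 0
3 1 0 0 3 1
0 2 1 1 1 1
9) 0 3 0 3 1 0
1 1 0 0 2 1
3 1 0 0 3 1
0 2 1 1 1 1
10) 0 3 0 3 1 1
1 1 0 0 2 1
3 1 0 0 3 1
0 2 1 1 1 1
11) 0 3 0 3 1 2
1 1 0 0 2 1
3 1 0 0 3 1
0 2 1 1 1 1
12) 0 3 0 3 1 3
1 1 0 0 2 1
3 1 0 0 3 1
0 2 1 1 1 1
13) 0 3 0 3 2 0
1 1 0 0 2 2
3 1 0 0 3 1
0 2 1 1 1 1
14) 0 3 0 3 2 1
1 1 0 0 2 2
3 1 0 0 3 1
0 2 1 1 1 1
15) 0 3 0 3 2 2
1 1 0 0 2 2
3 1 0 0 3 1
0 2 1 1 1 1
16) 0 3 0 3 2 3
1 1 0 0 2 2
3 1 0 0 3 1
0 2 1 1 1 1

31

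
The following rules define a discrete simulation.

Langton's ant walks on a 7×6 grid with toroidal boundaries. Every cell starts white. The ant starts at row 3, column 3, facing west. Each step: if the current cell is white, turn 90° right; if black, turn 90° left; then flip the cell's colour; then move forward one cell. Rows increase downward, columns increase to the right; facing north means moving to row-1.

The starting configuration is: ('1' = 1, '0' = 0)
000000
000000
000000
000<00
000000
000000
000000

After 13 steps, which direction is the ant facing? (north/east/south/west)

t=0: 000000
000000
000000
000<00
000000
000000
000000
t=1: 000000
000000
000^00
000100
000000
000000
000000
t=2: 000000
000000
0001>0
000100
000000
000000
000000
t=3: 000000
000000
000110
0001v0
000000
000000
000000
t=4: 000000
000000
000110
000<10
000000
000000
000000
t=5: 000000
000000
000110
000010
000v00
000000
000000
t=6: 000000
000000
000110
000010
00<100
000000
000000
t=7: 000000
000000
000110
00^010
001100
000000
000000
t=8: 000000
000000
000110
001>10
001100
000000
000000
t=9: 000000
000000
000110
001110
001v00
000000
000000
t=10: 000000
000000
000110
001110
0010>0
000000
000000
t=11: 000000
000000
000110
001110
001010
0000v0
000000
t=12: 000000
000000
000110
001110
001010
000<10
000000
t=13: 000000
000000
000110
001110
001^10
000110
000000

north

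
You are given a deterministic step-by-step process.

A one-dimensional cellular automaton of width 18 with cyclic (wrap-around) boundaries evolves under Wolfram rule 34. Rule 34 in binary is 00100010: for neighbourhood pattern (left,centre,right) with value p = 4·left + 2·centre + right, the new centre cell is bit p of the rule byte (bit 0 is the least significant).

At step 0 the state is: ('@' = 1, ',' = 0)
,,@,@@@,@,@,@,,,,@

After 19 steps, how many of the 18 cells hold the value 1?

k=0  ,,@,@@@,@,@,@,,,,@
k=1  ,@,@,,,@,@,@,,,,@,
k=2  @,@,,,@,@,@,,,,@,,
k=3  ,@,,,@,@,@,,,,@,,@
k=4  @,,,@,@,@,,,,@,,@,
k=5  ,,,@,@,@,,,,@,,@,@
k=6  ,,@,@,@,,,,@,,@,@,
k=7  ,@,@,@,,,,@,,@,@,,
k=8  @,@,@,,,,@,,@,@,,,
k=9  ,@,@,,,,@,,@,@,,,@
k=10  @,@,,,,@,,@,@,,,@,
k=11  ,@,,,,@,,@,@,,,@,@
k=12  @,,,,@,,@,@,,,@,@,
k=13  ,,,,@,,@,@,,,@,@,@
k=14  ,,,@,,@,@,,,@,@,@,
k=15  ,,@,,@,@,,,@,@,@,,
k=16  ,@,,@,@,,,@,@,@,,,
k=17  @,,@,@,,,@,@,@,,,,
k=18  ,,@,@,,,@,@,@,,,,@
k=19  ,@,@,,,@,@,@,,,,@,

6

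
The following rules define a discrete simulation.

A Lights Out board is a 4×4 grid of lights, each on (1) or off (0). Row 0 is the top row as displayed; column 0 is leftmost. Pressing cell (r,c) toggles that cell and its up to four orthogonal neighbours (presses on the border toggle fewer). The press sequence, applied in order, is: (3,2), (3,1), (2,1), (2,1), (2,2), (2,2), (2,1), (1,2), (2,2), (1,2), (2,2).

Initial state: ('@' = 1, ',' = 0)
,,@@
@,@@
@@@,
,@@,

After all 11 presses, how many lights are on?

k=0  ,,@@
@,@@
@@@,
,@@,
k=1  ,,@@
@,@@
@@,,
,,,@
k=2  ,,@@
@,@@
@,,,
@@@@
k=3  ,,@@
@@@@
,@@,
@,@@
k=4  ,,@@
@,@@
@,,,
@@@@
k=5  ,,@@
@,,@
@@@@
@@,@
k=6  ,,@@
@,@@
@,,,
@@@@
k=7  ,,@@
@@@@
,@@,
@,@@
k=8  ,,,@
@,,,
,@,,
@,@@
k=9  ,,,@
@,@,
,,@@
@,,@
k=10  ,,@@
@@,@
,,,@
@,,@
k=11  ,,@@
@@@@
,@@,
@,@@

11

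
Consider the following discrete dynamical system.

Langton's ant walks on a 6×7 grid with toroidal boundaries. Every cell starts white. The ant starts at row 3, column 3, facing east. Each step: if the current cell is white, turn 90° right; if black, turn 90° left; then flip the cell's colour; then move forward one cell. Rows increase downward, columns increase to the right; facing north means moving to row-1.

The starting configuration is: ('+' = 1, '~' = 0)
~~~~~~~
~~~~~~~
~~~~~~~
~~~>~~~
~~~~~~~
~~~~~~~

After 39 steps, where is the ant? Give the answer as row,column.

3,0

[0] ~~~~~~~
~~~~~~~
~~~~~~~
~~~>~~~
~~~~~~~
~~~~~~~
[1] ~~~~~~~
~~~~~~~
~~~~~~~
~~~+~~~
~~~v~~~
~~~~~~~
[2] ~~~~~~~
~~~~~~~
~~~~~~~
~~~+~~~
~~<+~~~
~~~~~~~
[3] ~~~~~~~
~~~~~~~
~~~~~~~
~~^+~~~
~~++~~~
~~~~~~~
[4] ~~~~~~~
~~~~~~~
~~~~~~~
~~+>~~~
~~++~~~
~~~~~~~
[5] ~~~~~~~
~~~~~~~
~~~^~~~
~~+~~~~
~~++~~~
~~~~~~~
[6] ~~~~~~~
~~~~~~~
~~~+>~~
~~+~~~~
~~++~~~
~~~~~~~
[7] ~~~~~~~
~~~~~~~
~~~++~~
~~+~v~~
~~++~~~
~~~~~~~
[8] ~~~~~~~
~~~~~~~
~~~++~~
~~+<+~~
~~++~~~
~~~~~~~
[9] ~~~~~~~
~~~~~~~
~~~^+~~
~~+++~~
~~++~~~
~~~~~~~
[10] ~~~~~~~
~~~~~~~
~~<~+~~
~~+++~~
~~++~~~
~~~~~~~
[11] ~~~~~~~
~~^~~~~
~~+~+~~
~~+++~~
~~++~~~
~~~~~~~
[12] ~~~~~~~
~~+>~~~
~~+~+~~
~~+++~~
~~++~~~
~~~~~~~
[13] ~~~~~~~
~~++~~~
~~+v+~~
~~+++~~
~~++~~~
~~~~~~~
[14] ~~~~~~~
~~++~~~
~~<++~~
~~+++~~
~~++~~~
~~~~~~~
[15] ~~~~~~~
~~++~~~
~~~++~~
~~v++~~
~~++~~~
~~~~~~~
[16] ~~~~~~~
~~++~~~
~~~++~~
~~~>+~~
~~++~~~
~~~~~~~
[17] ~~~~~~~
~~++~~~
~~~^+~~
~~~~+~~
~~++~~~
~~~~~~~
[18] ~~~~~~~
~~++~~~
~~<~+~~
~~~~+~~
~~++~~~
~~~~~~~
[19] ~~~~~~~
~~^+~~~
~~+~+~~
~~~~+~~
~~++~~~
~~~~~~~
[20] ~~~~~~~
~<~+~~~
~~+~+~~
~~~~+~~
~~++~~~
~~~~~~~
[21] ~^~~~~~
~+~+~~~
~~+~+~~
~~~~+~~
~~++~~~
~~~~~~~
[22] ~+>~~~~
~+~+~~~
~~+~+~~
~~~~+~~
~~++~~~
~~~~~~~
[23] ~++~~~~
~+v+~~~
~~+~+~~
~~~~+~~
~~++~~~
~~~~~~~
[24] ~++~~~~
~<++~~~
~~+~+~~
~~~~+~~
~~++~~~
~~~~~~~
[25] ~++~~~~
~~++~~~
~v+~+~~
~~~~+~~
~~++~~~
~~~~~~~
[26] ~++~~~~
~~++~~~
<++~+~~
~~~~+~~
~~++~~~
~~~~~~~
[27] ~++~~~~
^~++~~~
+++~+~~
~~~~+~~
~~++~~~
~~~~~~~
[28] ~++~~~~
+>++~~~
+++~+~~
~~~~+~~
~~++~~~
~~~~~~~
[29] ~++~~~~
++++~~~
+v+~+~~
~~~~+~~
~~++~~~
~~~~~~~
[30] ~++~~~~
++++~~~
+~>~+~~
~~~~+~~
~~++~~~
~~~~~~~
[31] ~++~~~~
++^+~~~
+~~~+~~
~~~~+~~
~~++~~~
~~~~~~~
[32] ~++~~~~
+<~+~~~
+~~~+~~
~~~~+~~
~~++~~~
~~~~~~~
[33] ~++~~~~
+~~+~~~
+v~~+~~
~~~~+~~
~~++~~~
~~~~~~~
[34] ~++~~~~
+~~+~~~
<+~~+~~
~~~~+~~
~~++~~~
~~~~~~~
[35] ~++~~~~
+~~+~~~
~+~~+~~
v~~~+~~
~~++~~~
~~~~~~~
[36] ~++~~~~
+~~+~~~
~+~~+~~
+~~~+~<
~~++~~~
~~~~~~~
[37] ~++~~~~
+~~+~~~
~+~~+~^
+~~~+~+
~~++~~~
~~~~~~~
[38] ~++~~~~
+~~+~~~
>+~~+~+
+~~~+~+
~~++~~~
~~~~~~~
[39] ~++~~~~
+~~+~~~
++~~+~+
v~~~+~+
~~++~~~
~~~~~~~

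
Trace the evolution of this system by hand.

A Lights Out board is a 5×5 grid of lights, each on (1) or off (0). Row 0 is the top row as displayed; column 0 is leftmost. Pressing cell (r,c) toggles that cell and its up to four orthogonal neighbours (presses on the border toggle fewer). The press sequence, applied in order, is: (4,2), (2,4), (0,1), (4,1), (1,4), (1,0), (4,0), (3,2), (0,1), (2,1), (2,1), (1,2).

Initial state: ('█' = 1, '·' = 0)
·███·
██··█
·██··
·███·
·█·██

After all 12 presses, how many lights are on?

t=0: ·███·
██··█
·██··
·███·
·█·██
t=1: ·███·
██··█
·██··
·█·█·
··█·█
t=2: ·███·
██···
·████
·█·██
··█·█
t=3: █··█·
█····
·████
·█·██
··█·█
t=4: █··█·
█····
·████
···██
██··█
t=5: █··██
█··██
·███·
···██
██··█
t=6: ···██
·█·██
████·
···██
██··█
t=7: ···██
·█·██
████·
█··██
····█
t=8: ···██
·█·██
██·█·
███·█
··█·█
t=9: █████
···██
██·█·
███·█
··█·█
t=10: █████
·█·██
··██·
█·█·█
··█·█
t=11: █████
···██
██·█·
███·█
··█·█
t=12: ██·██
·██·█
████·
███·█
··█·█

17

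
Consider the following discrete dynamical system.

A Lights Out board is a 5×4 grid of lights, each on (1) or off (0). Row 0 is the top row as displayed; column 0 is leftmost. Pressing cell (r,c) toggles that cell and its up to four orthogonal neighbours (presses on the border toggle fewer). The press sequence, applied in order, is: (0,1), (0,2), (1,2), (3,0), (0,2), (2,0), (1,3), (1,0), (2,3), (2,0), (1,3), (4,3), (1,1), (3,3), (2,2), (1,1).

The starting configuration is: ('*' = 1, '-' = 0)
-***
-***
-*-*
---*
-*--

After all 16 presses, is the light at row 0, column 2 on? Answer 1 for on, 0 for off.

step 0: -***
-***
-*-*
---*
-*--
step 1: *--*
--**
-*-*
---*
-*--
step 2: ***-
---*
-*-*
---*
-*--
step 3: **--
-**-
-***
---*
-*--
step 4: **--
-**-
****
**-*
**--
step 5: *-**
-*--
****
**-*
**--
step 6: *-**
**--
--**
-*-*
**--
step 7: *-*-
****
--*-
-*-*
**--
step 8: --*-
--**
*-*-
-*-*
**--
step 9: --*-
--*-
*--*
-*--
**--
step 10: --*-
*-*-
-*-*
**--
**--
step 11: --**
*--*
-*--
**--
**--
step 12: --**
*--*
-*--
**-*
****
step 13: -***
-***
----
**-*
****
step 14: -***
-***
---*
***-
***-
step 15: -***
-*-*
-**-
**--
***-
step 16: --**
*-**
--*-
**--
***-

1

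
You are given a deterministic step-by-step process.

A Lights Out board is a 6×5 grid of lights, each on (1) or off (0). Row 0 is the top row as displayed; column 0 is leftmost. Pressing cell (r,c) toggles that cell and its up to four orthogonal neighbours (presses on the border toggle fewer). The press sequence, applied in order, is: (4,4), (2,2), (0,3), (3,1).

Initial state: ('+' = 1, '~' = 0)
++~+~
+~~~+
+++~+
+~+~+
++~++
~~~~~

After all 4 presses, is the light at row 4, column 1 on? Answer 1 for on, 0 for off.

step 0: ++~+~
+~~~+
+++~+
+~+~+
++~++
~~~~~
step 1: ++~+~
+~~~+
+++~+
+~+~~
++~~~
~~~~+
step 2: ++~+~
+~+~+
+~~++
+~~~~
++~~~
~~~~+
step 3: +++~+
+~+++
+~~++
+~~~~
++~~~
~~~~+
step 4: +++~+
+~+++
++~++
~++~~
+~~~~
~~~~+

0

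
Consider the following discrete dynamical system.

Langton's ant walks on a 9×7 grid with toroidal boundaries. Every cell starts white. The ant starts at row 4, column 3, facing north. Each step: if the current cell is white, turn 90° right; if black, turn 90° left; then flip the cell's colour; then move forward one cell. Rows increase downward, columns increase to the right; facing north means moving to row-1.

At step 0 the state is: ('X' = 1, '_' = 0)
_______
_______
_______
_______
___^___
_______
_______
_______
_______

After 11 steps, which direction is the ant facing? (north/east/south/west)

[0] _______
_______
_______
_______
___^___
_______
_______
_______
_______
[1] _______
_______
_______
_______
___X>__
_______
_______
_______
_______
[2] _______
_______
_______
_______
___XX__
____v__
_______
_______
_______
[3] _______
_______
_______
_______
___XX__
___<X__
_______
_______
_______
[4] _______
_______
_______
_______
___^X__
___XX__
_______
_______
_______
[5] _______
_______
_______
_______
__<_X__
___XX__
_______
_______
_______
[6] _______
_______
_______
__^____
__X_X__
___XX__
_______
_______
_______
[7] _______
_______
_______
__X>___
__X_X__
___XX__
_______
_______
_______
[8] _______
_______
_______
__XX___
__XvX__
___XX__
_______
_______
_______
[9] _______
_______
_______
__XX___
__<XX__
___XX__
_______
_______
_______
[10] _______
_______
_______
__XX___
___XX__
__vXX__
_______
_______
_______
[11] _______
_______
_______
__XX___
___XX__
_<XXX__
_______
_______
_______

west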